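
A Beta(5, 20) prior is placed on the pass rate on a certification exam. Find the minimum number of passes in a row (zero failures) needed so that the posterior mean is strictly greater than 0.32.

k = 5

After k passes and 0 failures the posterior is Beta(5+k, 20), with mean (5+k)/(5+20+k).
Set (5+k)/(25+k) > 0.32 and solve: k > (0.32·25 − 5)/(1 − 0.32) = 4.412.
The smallest integer exceeding 4.412 is 5, and checking k=5: (10)/(30) = 0.3333 > 0.32.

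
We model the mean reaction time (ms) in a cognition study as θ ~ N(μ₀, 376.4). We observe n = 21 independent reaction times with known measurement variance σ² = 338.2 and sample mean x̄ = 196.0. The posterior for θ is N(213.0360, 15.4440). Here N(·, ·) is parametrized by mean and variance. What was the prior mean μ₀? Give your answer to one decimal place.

μ₀ = 611.2

With known observation variance, the Normal–Normal posterior has precision τ_n = τ₀ + n/σ² and mean μ_n = (τ₀μ₀ + (n/σ²)x̄)/τ_n.
Here τ₀ = 1/376.4 = 0.002657 and τ_data = 21/338.2 = 0.062093, so τ_n = 0.064750.
Rearranging for μ₀: μ₀ = (μ_n·τ_n − τ_data·x̄)/τ₀ = (213.0360·0.064750 − 0.062093·196.0) / 0.002657 = 1.623853/0.002657 ≈ 611.2.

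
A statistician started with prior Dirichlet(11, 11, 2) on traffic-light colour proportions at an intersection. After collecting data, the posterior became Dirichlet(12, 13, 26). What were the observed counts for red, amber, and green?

For a Dirichlet(α) prior with multinomial counts c, the posterior is Dirichlet(α + c) componentwise.
Counts are posterior − prior componentwise: 12−11=1, 13−11=2, 26−2=24.

counts (1, 2, 24)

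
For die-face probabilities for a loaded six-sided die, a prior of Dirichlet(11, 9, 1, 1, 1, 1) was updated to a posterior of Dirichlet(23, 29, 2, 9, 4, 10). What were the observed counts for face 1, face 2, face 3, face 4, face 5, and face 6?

For a Dirichlet(α) prior with multinomial counts c, the posterior is Dirichlet(α + c) componentwise.
Counts are posterior − prior componentwise: 23−11=12, 29−9=20, 2−1=1, 9−1=8, 4−1=3, 10−1=9.

counts (12, 20, 1, 8, 3, 9)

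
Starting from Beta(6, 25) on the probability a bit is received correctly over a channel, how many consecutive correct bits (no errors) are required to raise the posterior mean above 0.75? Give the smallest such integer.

k = 70

After k correct bits and 0 errors the posterior is Beta(6+k, 25), with mean (6+k)/(6+25+k).
Set (6+k)/(31+k) > 0.75 and solve: k > (0.75·31 − 6)/(1 − 0.75) = 69.000.
The smallest integer exceeding 69.000 is 70, and checking k=70: (76)/(101) = 0.7525 > 0.75.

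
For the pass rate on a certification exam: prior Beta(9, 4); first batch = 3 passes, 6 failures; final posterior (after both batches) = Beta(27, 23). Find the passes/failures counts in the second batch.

Sequential conjugate updates are equivalent to a single update on the pooled data, so total successes = posterior α − prior α and total failures = posterior β − prior β.
Total across both batches: 27−9=18 passes, 23−4=19 failures.
Subtract the first batch: 18−3=15 passes and 19−6=13 failures.

15 passes and 13 failures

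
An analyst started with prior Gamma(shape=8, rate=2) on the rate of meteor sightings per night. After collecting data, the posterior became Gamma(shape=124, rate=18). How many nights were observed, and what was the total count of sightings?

Gamma–Poisson conjugacy: posterior shape = α + Σxᵢ, posterior rate = β + n.
Matching: Σxᵢ = 124 − 8 = 116 and n = 18 − 2 = 16.

n = 16 nights with total 116 sightings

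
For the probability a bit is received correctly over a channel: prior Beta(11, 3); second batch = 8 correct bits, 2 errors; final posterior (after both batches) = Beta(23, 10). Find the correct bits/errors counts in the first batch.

4 correct bits and 5 errors

Because Beta–binomial updating is additive in the counts, the combined data contributed (α_post−α_prior, β_post−β_prior) successes and failures.
Total across both batches: 23−11=12 correct bits, 10−3=7 errors.
Subtract the second batch: 12−8=4 correct bits and 7−2=5 errors.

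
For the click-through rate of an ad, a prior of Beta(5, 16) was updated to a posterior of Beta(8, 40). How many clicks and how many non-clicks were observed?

3 clicks and 24 non-clicks

Under Beta–binomial conjugacy the posterior parameters are (α+s, β+f).
Match parameters: s=8−5=3, f=40−16=24.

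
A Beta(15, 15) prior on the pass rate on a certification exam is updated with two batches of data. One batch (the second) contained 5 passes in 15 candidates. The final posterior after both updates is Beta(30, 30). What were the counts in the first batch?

Sequential conjugate updates are equivalent to a single update on the pooled data, so total successes = posterior α − prior α and total failures = posterior β − prior β.
Total across both batches: 30−15=15 passes, 30−15=15 failures.
Subtract the second batch: 15−5=10 passes and 15−10=5 failures.

10 passes and 5 failures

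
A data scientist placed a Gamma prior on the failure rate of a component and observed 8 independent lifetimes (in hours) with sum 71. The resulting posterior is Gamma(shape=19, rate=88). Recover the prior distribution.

Gamma–exponential conjugacy: posterior shape = α + n, posterior rate = β + Σtᵢ.
So α = 19 − 8 = 11 and β = 88 − 71 = 17.

Gamma(shape=11, rate=17)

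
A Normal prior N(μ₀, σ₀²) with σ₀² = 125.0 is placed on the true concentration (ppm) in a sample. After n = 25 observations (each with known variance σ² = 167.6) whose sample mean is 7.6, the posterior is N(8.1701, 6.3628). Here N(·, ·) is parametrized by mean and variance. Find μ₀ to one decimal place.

μ₀ = 18.8

With known observation variance, the Normal–Normal posterior has precision τ_n = τ₀ + n/σ² and mean μ_n = (τ₀μ₀ + (n/σ²)x̄)/τ_n.
Here τ₀ = 1/125.0 = 0.008000 and τ_data = 25/167.6 = 0.149165, so τ_n = 0.157165.
Rearranging for μ₀: μ₀ = (μ_n·τ_n − τ_data·x̄)/τ₀ = (8.1701·0.157165 − 0.149165·7.6) / 0.008000 = 0.150400/0.008000 ≈ 18.8.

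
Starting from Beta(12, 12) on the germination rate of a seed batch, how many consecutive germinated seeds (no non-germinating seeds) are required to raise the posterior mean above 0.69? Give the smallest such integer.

k = 15

After k germinated seeds and 0 non-germinating seeds the posterior is Beta(12+k, 12), with mean (12+k)/(12+12+k).
Set (12+k)/(24+k) > 0.69 and solve: k > (0.69·24 − 12)/(1 − 0.69) = 14.710.
The smallest integer exceeding 14.710 is 15, and checking k=15: (27)/(39) = 0.6923 > 0.69.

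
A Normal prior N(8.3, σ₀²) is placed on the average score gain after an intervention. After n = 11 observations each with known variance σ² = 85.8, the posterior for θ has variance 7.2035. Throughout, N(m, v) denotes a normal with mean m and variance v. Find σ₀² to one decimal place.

σ₀² = 94.2

Posterior precision equals prior precision plus data precision: 1/σ_n² = 1/σ₀² + n/σ².
So 1/σ₀² = 1/7.2035 − 11/85.8 = 0.138821 − 0.128205 = 0.010616.
Hence σ₀² = 1/0.010616 ≈ 94.2.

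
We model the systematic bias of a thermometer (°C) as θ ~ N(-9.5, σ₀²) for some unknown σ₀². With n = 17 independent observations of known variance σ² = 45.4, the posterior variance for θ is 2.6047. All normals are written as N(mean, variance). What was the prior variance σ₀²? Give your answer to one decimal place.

σ₀² = 105.6

Posterior precision equals prior precision plus data precision: 1/σ_n² = 1/σ₀² + n/σ².
So 1/σ₀² = 1/2.6047 − 17/45.4 = 0.383921 − 0.374449 = 0.009472.
Hence σ₀² = 1/0.009472 ≈ 105.6.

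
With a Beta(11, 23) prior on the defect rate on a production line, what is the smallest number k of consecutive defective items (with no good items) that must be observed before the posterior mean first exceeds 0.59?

k = 23

After k defective items and 0 good items the posterior is Beta(11+k, 23), with mean (11+k)/(11+23+k).
Set (11+k)/(34+k) > 0.59 and solve: k > (0.59·34 − 11)/(1 − 0.59) = 22.098.
The smallest integer exceeding 22.098 is 23.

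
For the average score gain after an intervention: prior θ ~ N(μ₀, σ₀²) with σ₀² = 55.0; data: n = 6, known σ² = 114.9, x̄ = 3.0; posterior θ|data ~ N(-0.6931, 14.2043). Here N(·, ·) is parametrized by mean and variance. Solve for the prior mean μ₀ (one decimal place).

The posterior mean is a precision-weighted average: μ_n = (τ₀μ₀ + τ_data·x̄)/(τ₀+τ_data), with τ₀=1/σ₀² and τ_data=n/σ².
Here τ₀ = 1/55.0 = 0.018182 and τ_data = 6/114.9 = 0.052219, so τ_n = 0.070401.
Rearranging for μ₀: μ₀ = (μ_n·τ_n − τ_data·x̄)/τ₀ = (-0.6931·0.070401 − 0.052219·3.0) / 0.018182 = -0.205452/0.018182 ≈ -11.3.

μ₀ = -11.3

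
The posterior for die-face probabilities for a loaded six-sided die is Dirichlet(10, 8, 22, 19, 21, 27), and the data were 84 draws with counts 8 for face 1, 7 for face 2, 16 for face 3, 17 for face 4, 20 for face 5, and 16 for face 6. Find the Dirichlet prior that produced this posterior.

Dirichlet(2, 1, 6, 2, 1, 11)

For a Dirichlet(α) prior with multinomial counts c, the posterior is Dirichlet(α + c) componentwise.
Subtract each count from the matching posterior parameter: 10−8=2, 8−7=1, 22−16=6, 19−17=2, 21−20=1, 27−16=11.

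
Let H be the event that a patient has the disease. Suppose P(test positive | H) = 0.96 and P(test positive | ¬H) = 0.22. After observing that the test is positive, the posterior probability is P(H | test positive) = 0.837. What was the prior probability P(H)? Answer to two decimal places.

P(H) = 0.54

Bayes' rule in odds form gives O(H|E) = O(H)·[P(E|H)/P(E|¬H)], hence O(H) = O(H|E)/LR.
Posterior odds = 0.837/(1−0.837) = 5.1350. LR = 0.96/0.22 = 4.3636.
Prior odds = 5.1350/4.3636 = 1.1768, so P(H) = 1.1768/(1+1.1768) ≈ 0.54.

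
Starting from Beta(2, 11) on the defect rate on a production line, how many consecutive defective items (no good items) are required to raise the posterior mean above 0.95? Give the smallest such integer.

After k defective items and 0 good items the posterior is Beta(2+k, 11), with mean (2+k)/(2+11+k).
Set (2+k)/(13+k) > 0.95 and solve: k > (0.95·13 − 2)/(1 − 0.95) = 207.000.
The smallest integer exceeding 207.000 is 208.

k = 208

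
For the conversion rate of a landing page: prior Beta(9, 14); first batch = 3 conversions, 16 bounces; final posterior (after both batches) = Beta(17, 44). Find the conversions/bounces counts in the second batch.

Sequential conjugate updates are equivalent to a single update on the pooled data, so total successes = posterior α − prior α and total failures = posterior β − prior β.
Total across both batches: 17−9=8 conversions, 44−14=30 bounces.
Subtract the first batch: 8−3=5 conversions and 30−16=14 bounces.

5 conversions and 14 bounces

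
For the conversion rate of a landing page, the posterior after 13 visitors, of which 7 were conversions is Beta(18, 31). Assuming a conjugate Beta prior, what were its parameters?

A Beta(a, b) prior with s successes and f failures in binomial data gives a Beta(a+s, b+f) posterior.
Subtract the data counts: 18−7=11, 31−6=25.

Beta(11, 25)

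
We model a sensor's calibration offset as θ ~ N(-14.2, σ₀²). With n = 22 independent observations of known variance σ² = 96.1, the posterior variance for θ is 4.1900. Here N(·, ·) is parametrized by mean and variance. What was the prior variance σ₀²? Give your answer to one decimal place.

For the Normal–Normal model with known σ², precisions add: τ_n = τ₀ + n/σ².
So 1/σ₀² = 1/4.1900 − 22/96.1 = 0.238663 − 0.228928 = 0.009735.
Hence σ₀² = 1/0.009735 ≈ 102.7.

σ₀² = 102.7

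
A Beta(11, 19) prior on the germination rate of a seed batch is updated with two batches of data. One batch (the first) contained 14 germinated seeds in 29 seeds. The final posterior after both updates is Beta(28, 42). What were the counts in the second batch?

3 germinated seeds and 8 non-germinating seeds

Because Beta–binomial updating is additive in the counts, the combined data contributed (α_post−α_prior, β_post−β_prior) successes and failures.
Total across both batches: 28−11=17 germinated seeds, 42−19=23 non-germinating seeds.
Subtract the first batch: 17−14=3 germinated seeds and 23−15=8 non-germinating seeds.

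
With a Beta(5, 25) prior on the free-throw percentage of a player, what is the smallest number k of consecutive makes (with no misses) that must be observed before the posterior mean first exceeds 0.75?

After k makes and 0 misses the posterior is Beta(5+k, 25), with mean (5+k)/(5+25+k).
Set (5+k)/(30+k) > 0.75 and solve: k > (0.75·30 − 5)/(1 − 0.75) = 70.000.
The smallest integer exceeding 70.000 is 71.

k = 71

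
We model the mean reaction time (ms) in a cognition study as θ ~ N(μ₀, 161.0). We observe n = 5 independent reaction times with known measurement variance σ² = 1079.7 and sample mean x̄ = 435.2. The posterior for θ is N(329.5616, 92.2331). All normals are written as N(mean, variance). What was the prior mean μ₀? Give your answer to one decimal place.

With known observation variance, the Normal–Normal posterior has precision τ_n = τ₀ + n/σ² and mean μ_n = (τ₀μ₀ + (n/σ²)x̄)/τ_n.
Here τ₀ = 1/161.0 = 0.006211 and τ_data = 5/1079.7 = 0.004631, so τ_n = 0.010842.
Rearranging for μ₀: μ₀ = (μ_n·τ_n − τ_data·x̄)/τ₀ = (329.5616·0.010842 − 0.004631·435.2) / 0.006211 = 1.557696/0.006211 ≈ 250.8.

μ₀ = 250.8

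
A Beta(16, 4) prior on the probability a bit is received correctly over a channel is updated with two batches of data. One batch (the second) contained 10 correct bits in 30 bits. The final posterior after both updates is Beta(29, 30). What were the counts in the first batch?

Because Beta–binomial updating is additive in the counts, the combined data contributed (α_post−α_prior, β_post−β_prior) successes and failures.
Total across both batches: 29−16=13 correct bits, 30−4=26 errors.
Subtract the second batch: 13−10=3 correct bits and 26−20=6 errors.

3 correct bits and 6 errors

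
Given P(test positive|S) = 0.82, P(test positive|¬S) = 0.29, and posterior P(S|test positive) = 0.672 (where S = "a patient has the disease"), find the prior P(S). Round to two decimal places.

Bayes' rule in odds form gives O(S|E) = O(S)·[P(E|S)/P(E|¬S)], hence O(S) = O(S|E)/LR.
Posterior odds = 0.672/(1−0.672) = 2.0488. LR = 0.82/0.29 = 2.8276.
Prior odds = 2.0488/2.8276 = 0.7246, so P(S) = 0.7246/(1+0.7246) ≈ 0.42.

P(S) = 0.42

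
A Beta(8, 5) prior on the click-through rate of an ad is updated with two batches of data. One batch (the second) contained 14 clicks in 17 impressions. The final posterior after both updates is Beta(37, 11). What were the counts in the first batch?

Sequential conjugate updates are equivalent to a single update on the pooled data, so total successes = posterior α − prior α and total failures = posterior β − prior β.
Total across both batches: 37−8=29 clicks, 11−5=6 non-clicks.
Subtract the second batch: 29−14=15 clicks and 6−3=3 non-clicks.

15 clicks and 3 non-clicks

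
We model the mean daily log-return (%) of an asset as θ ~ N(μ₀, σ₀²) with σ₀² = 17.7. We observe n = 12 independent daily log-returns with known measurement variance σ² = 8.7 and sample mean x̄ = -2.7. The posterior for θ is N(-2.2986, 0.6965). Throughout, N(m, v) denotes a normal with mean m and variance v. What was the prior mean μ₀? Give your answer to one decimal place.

The posterior mean is a precision-weighted average: μ_n = (τ₀μ₀ + τ_data·x̄)/(τ₀+τ_data), with τ₀=1/σ₀² and τ_data=n/σ².
Here τ₀ = 1/17.7 = 0.056497 and τ_data = 12/8.7 = 1.379310, so τ_n = 1.435807.
Rearranging for μ₀: μ₀ = (μ_n·τ_n − τ_data·x̄)/τ₀ = (-2.2986·1.435807 − 1.379310·-2.7) / 0.056497 = 0.423791/0.056497 ≈ 7.5.

μ₀ = 7.5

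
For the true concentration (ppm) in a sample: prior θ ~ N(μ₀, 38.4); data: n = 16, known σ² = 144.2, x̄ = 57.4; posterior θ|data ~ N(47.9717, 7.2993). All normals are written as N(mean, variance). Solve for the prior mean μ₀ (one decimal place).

The posterior mean is a precision-weighted average: μ_n = (τ₀μ₀ + τ_data·x̄)/(τ₀+τ_data), with τ₀=1/σ₀² and τ_data=n/σ².
Here τ₀ = 1/38.4 = 0.026042 and τ_data = 16/144.2 = 0.110957, so τ_n = 0.136999.
Rearranging for μ₀: μ₀ = (μ_n·τ_n − τ_data·x̄)/τ₀ = (47.9717·0.136999 − 0.110957·57.4) / 0.026042 = 0.203143/0.026042 ≈ 7.8.

μ₀ = 7.8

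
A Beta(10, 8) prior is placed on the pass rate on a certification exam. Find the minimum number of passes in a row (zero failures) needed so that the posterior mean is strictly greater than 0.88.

After k passes and 0 failures the posterior is Beta(10+k, 8), with mean (10+k)/(10+8+k).
Set (10+k)/(18+k) > 0.88 and solve: k > (0.88·18 − 10)/(1 − 0.88) = 48.667.
The smallest integer exceeding 48.667 is 49, and checking k=49: (59)/(67) = 0.8806 > 0.88.

k = 49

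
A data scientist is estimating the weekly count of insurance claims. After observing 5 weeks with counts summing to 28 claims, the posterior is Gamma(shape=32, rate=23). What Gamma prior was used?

Gamma(shape=4, rate=18)

Gamma–Poisson conjugacy: posterior shape = α + Σxᵢ, posterior rate = β + n.
So α = 32 − 28 = 4 and β = 23 − 5 = 18.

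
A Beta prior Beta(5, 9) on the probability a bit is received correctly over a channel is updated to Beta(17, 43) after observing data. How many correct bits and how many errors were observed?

A Beta(a, b) prior with s successes and f failures in binomial data gives a Beta(a+s, b+f) posterior.
Match parameters: s=17−5=12, f=43−9=34.

12 correct bits and 34 errors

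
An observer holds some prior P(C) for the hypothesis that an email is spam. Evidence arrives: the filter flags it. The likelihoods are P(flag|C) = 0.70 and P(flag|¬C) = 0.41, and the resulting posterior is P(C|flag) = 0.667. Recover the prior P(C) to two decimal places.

P(C) = 0.54

Bayes' rule in odds form gives O(C|E) = O(C)·[P(E|C)/P(E|¬C)], hence O(C) = O(C|E)/LR.
Posterior odds = 0.667/(1−0.667) = 2.0030. LR = 0.70/0.41 = 1.7073.
Prior odds = 2.0030/1.7073 = 1.1732, so P(C) = 1.1732/(1+1.1732) ≈ 0.54.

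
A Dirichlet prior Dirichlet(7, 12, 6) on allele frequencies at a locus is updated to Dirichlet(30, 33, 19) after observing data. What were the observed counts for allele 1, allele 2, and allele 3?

For a Dirichlet(α) prior with multinomial counts c, the posterior is Dirichlet(α + c) componentwise.
Counts are posterior − prior componentwise: 30−7=23, 33−12=21, 19−6=13.

counts (23, 21, 13)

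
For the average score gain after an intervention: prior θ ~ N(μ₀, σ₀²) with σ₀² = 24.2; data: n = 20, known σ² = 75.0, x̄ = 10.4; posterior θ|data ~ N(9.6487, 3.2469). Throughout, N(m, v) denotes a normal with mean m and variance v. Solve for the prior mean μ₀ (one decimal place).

μ₀ = 4.8

With known observation variance, the Normal–Normal posterior has precision τ_n = τ₀ + n/σ² and mean μ_n = (τ₀μ₀ + (n/σ²)x̄)/τ_n.
Here τ₀ = 1/24.2 = 0.041322 and τ_data = 20/75.0 = 0.266667, so τ_n = 0.307989.
Rearranging for μ₀: μ₀ = (μ_n·τ_n − τ_data·x̄)/τ₀ = (9.6487·0.307989 − 0.266667·10.4) / 0.041322 = 0.198357/0.041322 ≈ 4.8.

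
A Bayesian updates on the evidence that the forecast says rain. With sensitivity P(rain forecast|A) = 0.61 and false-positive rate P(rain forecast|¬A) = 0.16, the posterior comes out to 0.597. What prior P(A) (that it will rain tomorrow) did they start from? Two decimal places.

Bayes' rule in odds form gives O(A|E) = O(A)·[P(E|A)/P(E|¬A)], hence O(A) = O(A|E)/LR.
Posterior odds = 0.597/(1−0.597) = 1.4814. LR = 0.61/0.16 = 3.8125.
Prior odds = 1.4814/3.8125 = 0.3886, so P(A) = 0.3886/(1+0.3886) ≈ 0.28.

P(A) = 0.28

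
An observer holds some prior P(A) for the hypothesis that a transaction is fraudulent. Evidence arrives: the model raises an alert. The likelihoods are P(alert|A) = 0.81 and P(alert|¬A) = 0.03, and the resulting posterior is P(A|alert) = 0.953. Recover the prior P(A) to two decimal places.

In odds form, posterior odds = prior odds × likelihood ratio, so prior odds = posterior odds ÷ LR.
Posterior odds = 0.953/(1−0.953) = 20.2766. LR = 0.81/0.03 = 27.0000.
Prior odds = 20.2766/27.0000 = 0.7510, so P(A) = 0.7510/(1+0.7510) ≈ 0.43.

P(A) = 0.43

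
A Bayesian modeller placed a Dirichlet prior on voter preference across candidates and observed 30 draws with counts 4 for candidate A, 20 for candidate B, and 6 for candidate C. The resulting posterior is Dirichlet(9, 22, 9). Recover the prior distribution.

Dirichlet(5, 2, 3)

For a Dirichlet(α) prior with multinomial counts c, the posterior is Dirichlet(α + c) componentwise.
Subtract each count from the matching posterior parameter: 9−4=5, 22−20=2, 9−6=3.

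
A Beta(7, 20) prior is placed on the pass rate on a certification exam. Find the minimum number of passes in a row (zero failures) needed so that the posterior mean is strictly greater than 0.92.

k = 224

After k passes and 0 failures the posterior is Beta(7+k, 20), with mean (7+k)/(7+20+k).
Set (7+k)/(27+k) > 0.92 and solve: k > (0.92·27 − 7)/(1 − 0.92) = 223.000.
The smallest integer exceeding 223.000 is 224, and checking k=224: (231)/(251) = 0.9203 > 0.92.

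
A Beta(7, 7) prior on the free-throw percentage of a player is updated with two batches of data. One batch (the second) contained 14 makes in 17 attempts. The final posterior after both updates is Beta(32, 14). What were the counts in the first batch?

Because Beta–binomial updating is additive in the counts, the combined data contributed (α_post−α_prior, β_post−β_prior) successes and failures.
Total across both batches: 32−7=25 makes, 14−7=7 misses.
Subtract the second batch: 25−14=11 makes and 7−3=4 misses.

11 makes and 4 misses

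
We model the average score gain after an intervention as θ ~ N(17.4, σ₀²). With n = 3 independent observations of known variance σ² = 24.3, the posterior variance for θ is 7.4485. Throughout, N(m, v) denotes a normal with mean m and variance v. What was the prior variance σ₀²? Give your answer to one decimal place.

σ₀² = 92.6

For the Normal–Normal model with known σ², precisions add: τ_n = τ₀ + n/σ².
So 1/σ₀² = 1/7.4485 − 3/24.3 = 0.134255 − 0.123457 = 0.010798.
Hence σ₀² = 1/0.010798 ≈ 92.6.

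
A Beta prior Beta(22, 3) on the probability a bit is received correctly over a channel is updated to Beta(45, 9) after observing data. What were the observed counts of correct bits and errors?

23 correct bits and 6 errors

A Beta(a, b) prior with s successes and f failures in binomial data gives a Beta(a+s, b+f) posterior.
So s = 45 − 22 = 23 and f = 9 − 3 = 6.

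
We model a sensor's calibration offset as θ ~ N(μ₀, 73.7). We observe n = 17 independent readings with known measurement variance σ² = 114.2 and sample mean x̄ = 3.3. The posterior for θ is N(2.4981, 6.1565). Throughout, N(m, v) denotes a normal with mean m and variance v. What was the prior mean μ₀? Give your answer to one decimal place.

μ₀ = -6.3

The posterior mean is a precision-weighted average: μ_n = (τ₀μ₀ + τ_data·x̄)/(τ₀+τ_data), with τ₀=1/σ₀² and τ_data=n/σ².
Here τ₀ = 1/73.7 = 0.013569 and τ_data = 17/114.2 = 0.148862, so τ_n = 0.162431.
Rearranging for μ₀: μ₀ = (μ_n·τ_n − τ_data·x̄)/τ₀ = (2.4981·0.162431 − 0.148862·3.3) / 0.013569 = -0.085476/0.013569 ≈ -6.3.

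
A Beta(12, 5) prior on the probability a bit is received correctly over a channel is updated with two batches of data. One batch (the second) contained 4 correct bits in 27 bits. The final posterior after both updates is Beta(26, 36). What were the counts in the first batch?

Sequential conjugate updates are equivalent to a single update on the pooled data, so total successes = posterior α − prior α and total failures = posterior β − prior β.
Total across both batches: 26−12=14 correct bits, 36−5=31 errors.
Subtract the second batch: 14−4=10 correct bits and 31−23=8 errors.

10 correct bits and 8 errors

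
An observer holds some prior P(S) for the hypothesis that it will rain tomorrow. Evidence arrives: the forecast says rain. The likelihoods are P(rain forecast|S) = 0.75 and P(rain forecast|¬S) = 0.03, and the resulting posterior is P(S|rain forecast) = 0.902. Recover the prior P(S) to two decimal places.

P(S) = 0.27

In odds form, posterior odds = prior odds × likelihood ratio, so prior odds = posterior odds ÷ LR.
Posterior odds = 0.902/(1−0.902) = 9.2041. LR = 0.75/0.03 = 25.0000.
Prior odds = 9.2041/25.0000 = 0.3682, so P(S) = 0.3682/(1+0.3682) ≈ 0.27.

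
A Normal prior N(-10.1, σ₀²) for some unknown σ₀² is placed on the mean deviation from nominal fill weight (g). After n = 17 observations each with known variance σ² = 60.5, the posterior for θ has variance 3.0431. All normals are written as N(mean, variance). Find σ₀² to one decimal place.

σ₀² = 21.0

Posterior precision equals prior precision plus data precision: 1/σ_n² = 1/σ₀² + n/σ².
So 1/σ₀² = 1/3.0431 − 17/60.5 = 0.328612 − 0.280992 = 0.047620.
Hence σ₀² = 1/0.047620 ≈ 21.0.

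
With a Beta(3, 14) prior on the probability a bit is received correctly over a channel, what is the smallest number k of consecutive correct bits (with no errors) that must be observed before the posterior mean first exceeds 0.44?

k = 9

After k correct bits and 0 errors the posterior is Beta(3+k, 14), with mean (3+k)/(3+14+k).
Set (3+k)/(17+k) > 0.44 and solve: k > (0.44·17 − 3)/(1 − 0.44) = 8.000.
The smallest integer exceeding 8.000 is 9.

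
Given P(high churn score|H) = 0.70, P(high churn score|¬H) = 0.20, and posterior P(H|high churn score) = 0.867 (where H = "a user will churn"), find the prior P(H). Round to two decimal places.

P(H) = 0.65

Bayes' rule in odds form gives O(H|E) = O(H)·[P(E|H)/P(E|¬H)], hence O(H) = O(H|E)/LR.
Posterior odds = 0.867/(1−0.867) = 6.5188. LR = 0.70/0.20 = 3.5000.
Prior odds = 6.5188/3.5000 = 1.8625, so P(H) = 1.8625/(1+1.8625) ≈ 0.65.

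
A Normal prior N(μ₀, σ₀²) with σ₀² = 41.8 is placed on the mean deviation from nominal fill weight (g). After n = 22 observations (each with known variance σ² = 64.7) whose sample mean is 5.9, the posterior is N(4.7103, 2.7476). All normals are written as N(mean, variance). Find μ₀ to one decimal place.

The posterior mean is a precision-weighted average: μ_n = (τ₀μ₀ + τ_data·x̄)/(τ₀+τ_data), with τ₀=1/σ₀² and τ_data=n/σ².
Here τ₀ = 1/41.8 = 0.023923 and τ_data = 22/64.7 = 0.340031, so τ_n = 0.363954.
Rearranging for μ₀: μ₀ = (μ_n·τ_n − τ_data·x̄)/τ₀ = (4.7103·0.363954 − 0.340031·5.9) / 0.023923 = -0.291850/0.023923 ≈ -12.2.

μ₀ = -12.2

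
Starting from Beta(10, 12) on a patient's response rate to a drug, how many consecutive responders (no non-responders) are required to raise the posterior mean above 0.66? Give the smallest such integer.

k = 14

After k responders and 0 non-responders the posterior is Beta(10+k, 12), with mean (10+k)/(10+12+k).
Set (10+k)/(22+k) > 0.66 and solve: k > (0.66·22 − 10)/(1 − 0.66) = 13.294.
The smallest integer exceeding 13.294 is 14, and checking k=14: (24)/(36) = 0.6667 > 0.66.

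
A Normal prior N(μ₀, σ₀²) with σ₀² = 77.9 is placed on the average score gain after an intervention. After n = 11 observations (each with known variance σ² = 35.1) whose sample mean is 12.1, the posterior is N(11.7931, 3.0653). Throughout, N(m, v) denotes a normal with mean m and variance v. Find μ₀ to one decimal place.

The posterior mean is a precision-weighted average: μ_n = (τ₀μ₀ + τ_data·x̄)/(τ₀+τ_data), with τ₀=1/σ₀² and τ_data=n/σ².
Here τ₀ = 1/77.9 = 0.012837 and τ_data = 11/35.1 = 0.313390, so τ_n = 0.326227.
Rearranging for μ₀: μ₀ = (μ_n·τ_n − τ_data·x̄)/τ₀ = (11.7931·0.326227 − 0.313390·12.1) / 0.012837 = 0.055209/0.012837 ≈ 4.3.

μ₀ = 4.3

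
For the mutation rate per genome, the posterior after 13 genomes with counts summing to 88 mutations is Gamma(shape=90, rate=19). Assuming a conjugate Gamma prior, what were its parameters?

Gamma(shape=2, rate=6)

A Gamma(α, β) prior (rate parametrization) on a Poisson rate with n observations summing to S gives posterior Gamma(α+S, β+n).
So α = 90 − 88 = 2 and β = 19 − 13 = 6.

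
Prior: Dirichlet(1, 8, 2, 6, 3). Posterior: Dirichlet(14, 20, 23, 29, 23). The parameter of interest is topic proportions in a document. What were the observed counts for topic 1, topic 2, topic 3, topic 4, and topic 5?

For a Dirichlet(α) prior with multinomial counts c, the posterior is Dirichlet(α + c) componentwise.
Counts are posterior − prior componentwise: 14−1=13, 20−8=12, 23−2=21, 29−6=23, 23−3=20.

counts (13, 12, 21, 23, 20)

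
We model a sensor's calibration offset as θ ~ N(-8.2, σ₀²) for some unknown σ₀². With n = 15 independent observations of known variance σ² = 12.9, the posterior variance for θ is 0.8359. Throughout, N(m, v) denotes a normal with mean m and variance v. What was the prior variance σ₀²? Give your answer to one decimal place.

σ₀² = 29.8

For the Normal–Normal model with known σ², precisions add: τ_n = τ₀ + n/σ².
So 1/σ₀² = 1/0.8359 − 15/12.9 = 1.196315 − 1.162791 = 0.033524.
Hence σ₀² = 1/0.033524 ≈ 29.8.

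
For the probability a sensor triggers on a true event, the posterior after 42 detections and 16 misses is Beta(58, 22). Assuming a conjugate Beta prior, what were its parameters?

Beta(16, 6)

Beta is conjugate to the binomial likelihood: posterior = Beta(a+s, b+f).
Subtract the data counts: 58−42=16, 22−16=6.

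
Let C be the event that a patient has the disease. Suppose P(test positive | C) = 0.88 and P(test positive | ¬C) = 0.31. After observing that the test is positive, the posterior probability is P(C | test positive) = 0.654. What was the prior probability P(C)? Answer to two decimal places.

Bayes' rule in odds form gives O(C|E) = O(C)·[P(E|C)/P(E|¬C)], hence O(C) = O(C|E)/LR.
Posterior odds = 0.654/(1−0.654) = 1.8902. LR = 0.88/0.31 = 2.8387.
Prior odds = 1.8902/2.8387 = 0.6659, so P(C) = 0.6659/(1+0.6659) ≈ 0.40.

P(C) = 0.40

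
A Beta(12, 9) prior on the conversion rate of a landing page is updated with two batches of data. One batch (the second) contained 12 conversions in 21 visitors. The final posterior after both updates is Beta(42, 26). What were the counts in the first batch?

Sequential conjugate updates are equivalent to a single update on the pooled data, so total successes = posterior α − prior α and total failures = posterior β − prior β.
Total across both batches: 42−12=30 conversions, 26−9=17 bounces.
Subtract the second batch: 30−12=18 conversions and 17−9=8 bounces.

18 conversions and 8 bounces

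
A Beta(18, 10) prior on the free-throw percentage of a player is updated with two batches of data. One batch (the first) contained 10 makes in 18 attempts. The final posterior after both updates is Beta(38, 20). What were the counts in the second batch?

Because Beta–binomial updating is additive in the counts, the combined data contributed (α_post−α_prior, β_post−β_prior) successes and failures.
Total across both batches: 38−18=20 makes, 20−10=10 misses.
Subtract the first batch: 20−10=10 makes and 10−8=2 misses.

10 makes and 2 misses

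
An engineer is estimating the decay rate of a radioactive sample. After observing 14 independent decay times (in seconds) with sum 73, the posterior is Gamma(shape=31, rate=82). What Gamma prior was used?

For an exponential likelihood with a Gamma(α, β) prior on the rate, n observations with total T give posterior Gamma(α+n, β+T).
So α = 31 − 14 = 17 and β = 82 − 73 = 9.

Gamma(shape=17, rate=9)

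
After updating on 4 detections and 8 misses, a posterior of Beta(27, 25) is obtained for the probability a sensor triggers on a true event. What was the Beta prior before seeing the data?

Under Beta–binomial conjugacy the posterior parameters are (a+s, b+f).
Subtract the data counts: 27−4=23, 25−8=17.

Beta(23, 17)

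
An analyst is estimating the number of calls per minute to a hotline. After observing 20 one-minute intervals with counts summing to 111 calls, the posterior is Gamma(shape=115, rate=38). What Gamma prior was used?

A Gamma(α, β) prior (rate parametrization) on a Poisson rate with n observations summing to S gives posterior Gamma(α+S, β+n).
So α = 115 − 111 = 4 and β = 38 − 20 = 18.

Gamma(shape=4, rate=18)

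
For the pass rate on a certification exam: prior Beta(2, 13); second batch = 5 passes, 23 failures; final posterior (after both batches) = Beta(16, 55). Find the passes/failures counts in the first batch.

9 passes and 19 failures

Because Beta–binomial updating is additive in the counts, the combined data contributed (α_post−α_prior, β_post−β_prior) successes and failures.
Total across both batches: 16−2=14 passes, 55−13=42 failures.
Subtract the second batch: 14−5=9 passes and 42−23=19 failures.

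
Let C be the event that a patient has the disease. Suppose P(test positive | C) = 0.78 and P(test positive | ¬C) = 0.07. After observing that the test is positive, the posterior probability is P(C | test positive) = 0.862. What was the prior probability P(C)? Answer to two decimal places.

P(C) = 0.36

In odds form, posterior odds = prior odds × likelihood ratio, so prior odds = posterior odds ÷ LR.
Posterior odds = 0.862/(1−0.862) = 6.2464. LR = 0.78/0.07 = 11.1429.
Prior odds = 6.2464/11.1429 = 0.5606, so P(C) = 0.5606/(1+0.5606) ≈ 0.36.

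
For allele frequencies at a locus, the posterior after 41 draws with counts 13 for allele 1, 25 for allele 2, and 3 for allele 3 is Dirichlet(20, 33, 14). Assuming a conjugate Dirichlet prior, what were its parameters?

For a Dirichlet(α) prior with multinomial counts c, the posterior is Dirichlet(α + c) componentwise.
Subtract each count from the matching posterior parameter: 20−13=7, 33−25=8, 14−3=11.

Dirichlet(7, 8, 11)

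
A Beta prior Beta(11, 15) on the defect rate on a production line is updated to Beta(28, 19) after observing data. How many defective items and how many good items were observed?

17 defective items and 4 good items

Beta is conjugate to the binomial likelihood: posterior = Beta(a+s, b+f).
So s = 28 − 11 = 17 and f = 19 − 15 = 4.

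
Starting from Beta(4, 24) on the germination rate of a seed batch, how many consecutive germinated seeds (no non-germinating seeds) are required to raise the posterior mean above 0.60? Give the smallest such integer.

k = 33

After k germinated seeds and 0 non-germinating seeds the posterior is Beta(4+k, 24), with mean (4+k)/(4+24+k).
Set (4+k)/(28+k) > 0.60 and solve: k > (0.60·28 − 4)/(1 − 0.60) = 32.000.
The smallest integer exceeding 32.000 is 33.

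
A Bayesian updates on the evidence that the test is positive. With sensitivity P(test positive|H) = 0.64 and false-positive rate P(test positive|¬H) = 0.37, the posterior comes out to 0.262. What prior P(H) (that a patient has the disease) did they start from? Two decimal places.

P(H) = 0.17

Bayes' rule in odds form gives O(H|E) = O(H)·[P(E|H)/P(E|¬H)], hence O(H) = O(H|E)/LR.
Posterior odds = 0.262/(1−0.262) = 0.3550. LR = 0.64/0.37 = 1.7297.
Prior odds = 0.3550/1.7297 = 0.2052, so P(H) = 0.2052/(1+0.2052) ≈ 0.17.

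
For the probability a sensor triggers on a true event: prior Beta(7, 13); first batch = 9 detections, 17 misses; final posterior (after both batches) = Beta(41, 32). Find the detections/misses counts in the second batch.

Because Beta–binomial updating is additive in the counts, the combined data contributed (α_post−α_prior, β_post−β_prior) successes and failures.
Total across both batches: 41−7=34 detections, 32−13=19 misses.
Subtract the first batch: 34−9=25 detections and 19−17=2 misses.

25 detections and 2 misses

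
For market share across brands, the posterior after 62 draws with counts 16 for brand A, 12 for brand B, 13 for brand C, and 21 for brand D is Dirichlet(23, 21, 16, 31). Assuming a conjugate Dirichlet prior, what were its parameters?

Dirichlet(7, 9, 3, 10)

For a Dirichlet(α) prior with multinomial counts c, the posterior is Dirichlet(α + c) componentwise.
Subtract each count from the matching posterior parameter: 23−16=7, 21−12=9, 16−13=3, 31−21=10.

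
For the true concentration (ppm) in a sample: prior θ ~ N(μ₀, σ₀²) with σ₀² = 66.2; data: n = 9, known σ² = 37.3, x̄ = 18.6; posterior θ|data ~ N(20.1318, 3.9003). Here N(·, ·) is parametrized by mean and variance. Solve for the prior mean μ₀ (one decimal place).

With known observation variance, the Normal–Normal posterior has precision τ_n = τ₀ + n/σ² and mean μ_n = (τ₀μ₀ + (n/σ²)x̄)/τ_n.
Here τ₀ = 1/66.2 = 0.015106 and τ_data = 9/37.3 = 0.241287, so τ_n = 0.256393.
Rearranging for μ₀: μ₀ = (μ_n·τ_n − τ_data·x̄)/τ₀ = (20.1318·0.256393 − 0.241287·18.6) / 0.015106 = 0.673714/0.015106 ≈ 44.6.

μ₀ = 44.6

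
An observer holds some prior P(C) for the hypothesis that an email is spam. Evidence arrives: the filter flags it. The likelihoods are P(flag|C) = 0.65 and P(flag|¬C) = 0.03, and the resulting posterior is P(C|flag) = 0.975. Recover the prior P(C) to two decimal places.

P(C) = 0.64

Bayes' rule in odds form gives O(C|E) = O(C)·[P(E|C)/P(E|¬C)], hence O(C) = O(C|E)/LR.
Posterior odds = 0.975/(1−0.975) = 39.0000. LR = 0.65/0.03 = 21.6667.
Prior odds = 39.0000/21.6667 = 1.8000, so P(C) = 1.8000/(1+1.8000) ≈ 0.64.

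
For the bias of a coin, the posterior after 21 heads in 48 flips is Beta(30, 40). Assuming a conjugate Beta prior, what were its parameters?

A Beta(α, β) prior with s successes and f failures in binomial data gives a Beta(α+s, β+f) posterior.
Subtract the data counts: 30−21=9, 40−27=13.

Beta(9, 13)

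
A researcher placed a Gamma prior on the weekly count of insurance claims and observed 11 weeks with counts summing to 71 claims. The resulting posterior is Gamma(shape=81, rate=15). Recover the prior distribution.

Gamma–Poisson conjugacy: posterior shape = α + Σxᵢ, posterior rate = β + n.
So α = 81 − 71 = 10 and β = 15 − 11 = 4.

Gamma(shape=10, rate=4)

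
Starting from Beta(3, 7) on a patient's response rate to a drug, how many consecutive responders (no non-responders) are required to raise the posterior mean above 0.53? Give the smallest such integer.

k = 5

After k responders and 0 non-responders the posterior is Beta(3+k, 7), with mean (3+k)/(3+7+k).
Set (3+k)/(10+k) > 0.53 and solve: k > (0.53·10 − 3)/(1 − 0.53) = 4.894.
The smallest integer exceeding 4.894 is 5, and checking k=5: (8)/(15) = 0.5333 > 0.53.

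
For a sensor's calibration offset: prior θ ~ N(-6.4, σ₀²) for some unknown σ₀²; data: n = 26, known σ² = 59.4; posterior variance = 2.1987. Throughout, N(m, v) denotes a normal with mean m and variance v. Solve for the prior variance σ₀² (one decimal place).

For the Normal–Normal model with known σ², precisions add: τ_n = τ₀ + n/σ².
So 1/σ₀² = 1/2.1987 − 26/59.4 = 0.454814 − 0.437710 = 0.017104.
Hence σ₀² = 1/0.017104 ≈ 58.5.

σ₀² = 58.5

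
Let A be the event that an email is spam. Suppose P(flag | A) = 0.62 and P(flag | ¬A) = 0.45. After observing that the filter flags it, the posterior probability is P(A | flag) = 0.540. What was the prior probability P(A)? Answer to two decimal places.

P(A) = 0.46

Bayes' rule in odds form gives O(A|E) = O(A)·[P(E|A)/P(E|¬A)], hence O(A) = O(A|E)/LR.
Posterior odds = 0.540/(1−0.540) = 1.1739. LR = 0.62/0.45 = 1.3778.
Prior odds = 1.1739/1.3778 = 0.8520, so P(A) = 0.8520/(1+0.8520) ≈ 0.46.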